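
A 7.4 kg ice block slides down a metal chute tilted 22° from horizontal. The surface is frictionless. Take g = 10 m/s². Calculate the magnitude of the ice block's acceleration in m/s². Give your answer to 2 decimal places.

3.75 m/s²

Resolving the weight along the incline: the component pulling the ice block down the slope is mg sin 22° = 7.4 × 10 × 0.3746 = 27.720 N, and the normal force is N = mg cos 22° = 7.4 × 10 × 0.9272 = 68.613 N.
With no friction the net force along the incline is 27.720 N, so a = g sin 22° = 27.720 / 7.4 = 3.7459 m/s².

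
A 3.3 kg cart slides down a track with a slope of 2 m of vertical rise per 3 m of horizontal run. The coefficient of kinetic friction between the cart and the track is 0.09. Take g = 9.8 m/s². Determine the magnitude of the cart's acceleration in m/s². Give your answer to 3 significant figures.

Resolving the weight along the incline: the component pulling the cart down the slope is mg sin 33.69° = 3.3 × 9.8 × 0.5547 = 17.939 N, and the normal force is N = mg cos 33.69° = 3.3 × 9.8 × 0.8321 = 26.910 N.
Kinetic friction acts up the slope with magnitude f = μN = 0.09 × 26.910 = 2.422 N.
Net force along the incline is 17.939 − 2.422 = 15.517 N, so a = 15.517 / 3.3 = 4.7021 m/s².

4.70 m/s²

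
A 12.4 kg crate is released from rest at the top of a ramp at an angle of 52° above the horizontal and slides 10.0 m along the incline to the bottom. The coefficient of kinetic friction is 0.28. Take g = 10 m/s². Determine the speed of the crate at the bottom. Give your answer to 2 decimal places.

11.10 m/s

The weight component along the incline is mg sin 52° = 97.713 N and the normal force is N = mg cos 52° = 76.342 N.
Friction up the slope is f = μN = 0.28 × 76.342 = 21.376 N, so the net downslope force is 97.713 − 21.376 = 76.337 N and a = 76.337 / 12.4 = 6.1562 m/s².
Starting from rest over a distance of 10.0 m, v² = 2aL = 2 × 6.1562 × 10.0 = 123.1240, so v = 11.0961 m/s.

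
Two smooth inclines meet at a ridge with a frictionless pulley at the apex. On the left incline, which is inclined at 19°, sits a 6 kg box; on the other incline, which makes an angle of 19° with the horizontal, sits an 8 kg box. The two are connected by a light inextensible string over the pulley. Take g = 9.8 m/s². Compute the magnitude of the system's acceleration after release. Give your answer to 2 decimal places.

0.46 m/s²

Resolve each weight along its own incline: the 6 kg mass has component 6 × 9.8 × sin 19° = 19.143 N down its slope, and the 8 kg mass has 8 × 9.8 × sin 19° = 25.525 N down its slope.
The 8 kg side's 25.525 N exceeds the other side's 19.143 N, so that mass slides down and the 6 kg mass slides up. Taking that direction as positive, Newton's second law for the whole system gives 25.525 − 19.143 = (6 + 8) a, so a = 6.382 / 14 = 0.4559 m/s².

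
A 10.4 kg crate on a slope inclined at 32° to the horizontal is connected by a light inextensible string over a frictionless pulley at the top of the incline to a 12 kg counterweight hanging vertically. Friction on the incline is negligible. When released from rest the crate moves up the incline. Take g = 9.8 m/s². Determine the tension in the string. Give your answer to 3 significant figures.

83.5 N

For the crate on the incline: the weight component along the slope is m₁g sin 32° = 10.4 × 9.8 × 0.5299 = 54.007 N and the normal force is N = m₁g cos 32° = 86.433 N.
Newton's second law for the crate (up-slope positive): T − 54.007 = 10.4 a. For the hanging counterweight (downward positive): 12 × 9.8 − T = 12 a.
Adding the two equations eliminates T: 63.593 = 22.4 a, so a = 2.8390 m/s².
Then from the hanging counterweight's equation, T = 12 × (9.8 − 2.8390) = 83.532 N.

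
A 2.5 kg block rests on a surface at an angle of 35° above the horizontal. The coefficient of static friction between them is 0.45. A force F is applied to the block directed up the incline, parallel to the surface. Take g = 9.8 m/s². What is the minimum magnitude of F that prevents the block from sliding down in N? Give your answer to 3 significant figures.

5.02 N

The normal force is N = mg cos 35° = 20.069 N. With F at its minimum the block is on the verge of sliding down, so static friction is at its maximum μ_s N = 0.45 × 20.069 = 9.031 N and acts up the slope.
Equilibrium along the incline: F + μ_s N = mg sin 35°, so F = 14.053 − 9.031 = 5.022 N.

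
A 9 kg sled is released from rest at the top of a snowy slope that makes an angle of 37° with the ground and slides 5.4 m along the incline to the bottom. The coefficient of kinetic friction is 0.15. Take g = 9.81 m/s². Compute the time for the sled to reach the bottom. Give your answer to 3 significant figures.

The weight component along the incline is mg sin 37° = 53.134 N and the normal force is N = mg cos 37° = 70.512 N.
Friction up the slope is f = μN = 0.15 × 70.512 = 10.577 N, so the net downslope force is 53.134 − 10.577 = 42.557 N and a = 42.557 / 9 = 4.7286 m/s².
Starting from rest, L = ½at², so t = √(2L/a) = √(2 × 5.4 / 4.7286) = 1.5113 s.

1.51 s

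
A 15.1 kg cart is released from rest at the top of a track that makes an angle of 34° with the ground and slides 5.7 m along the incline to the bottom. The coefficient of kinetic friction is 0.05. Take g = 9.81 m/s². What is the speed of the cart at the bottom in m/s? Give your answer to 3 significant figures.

The weight component along the incline is mg sin 34° = 82.834 N and the normal force is N = mg cos 34° = 122.806 N.
Friction up the slope is f = μN = 0.05 × 122.806 = 6.140 N, so the net downslope force is 82.834 − 6.140 = 76.694 N and a = 76.694 / 15.1 = 5.0791 m/s².
Starting from rest over a distance of 5.7 m, v² = 2aL = 2 × 5.0791 × 5.7 = 57.9017, so v = 7.6093 m/s.

7.61 m/s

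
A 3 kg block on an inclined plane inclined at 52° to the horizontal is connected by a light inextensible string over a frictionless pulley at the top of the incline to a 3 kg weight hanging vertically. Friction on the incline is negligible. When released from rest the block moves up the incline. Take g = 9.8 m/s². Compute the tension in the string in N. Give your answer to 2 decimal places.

For the block on the incline: the weight component along the slope is m₁g sin 52° = 3 × 9.8 × 0.7880 = 23.167 N and the normal force is N = m₁g cos 52° = 18.100 N.
Newton's second law for the block (up-slope positive): T − 23.167 = 3 a. For the hanging weight (downward positive): 3 × 9.8 − T = 3 a.
Adding the two equations eliminates T: 6.233 = 6 a, so a = 1.0388 m/s².
Then from the hanging weight's equation, T = 3 × (9.8 − 1.0388) = 26.284 N.

26.28 N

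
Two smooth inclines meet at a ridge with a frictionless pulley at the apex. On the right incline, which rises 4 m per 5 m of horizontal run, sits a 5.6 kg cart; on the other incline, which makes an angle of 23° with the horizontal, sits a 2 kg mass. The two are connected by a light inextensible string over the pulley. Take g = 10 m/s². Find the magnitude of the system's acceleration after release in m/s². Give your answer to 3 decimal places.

Resolve each weight along its own incline: the 5.6 kg mass has component 5.6 × 10 × sin 38.66° = 34.983 N down its slope, and the 2 kg mass has 2 × 10 × sin 23° = 7.815 N down its slope.
The 5.6 kg side's 34.983 N exceeds the other side's 7.815 N, so that mass slides down and the 2 kg mass slides up. Taking that direction as positive, Newton's second law for the whole system gives 34.983 − 7.815 = (5.6 + 2) a, so a = 27.168 / 7.6 = 3.5747 m/s².

3.575 m/s²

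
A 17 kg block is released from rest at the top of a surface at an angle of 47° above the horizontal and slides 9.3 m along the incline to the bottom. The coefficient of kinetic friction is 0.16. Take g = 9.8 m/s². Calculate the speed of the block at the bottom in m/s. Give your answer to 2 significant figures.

The weight component along the incline is mg sin 47° = 121.844 N and the normal force is N = mg cos 47° = 113.621 N.
Friction up the slope is f = μN = 0.16 × 113.621 = 18.179 N, so the net downslope force is 121.844 − 18.179 = 103.665 N and a = 103.665 / 17 = 6.0979 m/s².
Starting from rest over a distance of 9.3 m, v² = 2aL = 2 × 6.0979 × 9.3 = 113.4209, so v = 10.6499 m/s.

11 m/s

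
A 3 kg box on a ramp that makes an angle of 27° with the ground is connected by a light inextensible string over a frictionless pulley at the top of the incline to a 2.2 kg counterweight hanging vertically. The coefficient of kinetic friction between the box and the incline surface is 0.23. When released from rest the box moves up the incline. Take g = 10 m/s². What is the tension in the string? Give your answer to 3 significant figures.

For the box on the incline: the weight component along the slope is m₁g sin 27° = 3 × 10 × 0.4540 = 13.620 N and the normal force is N = m₁g cos 27° = 26.730 N.
Kinetic friction opposes the box's motion up the incline: f = μN = 0.23 × 26.730 = 6.148 N acting down the slope.
Newton's second law for the box (up-slope positive): T − 13.620 − 6.148 = 3 a. For the hanging counterweight (downward positive): 2.2 × 10 − T = 2.2 a.
Adding the two equations eliminates T: 2.232 = 5.2 a, so a = 0.4292 m/s².
Then from the hanging counterweight's equation, T = 2.2 × (10 − 0.4292) = 21.056 N.

21.1 N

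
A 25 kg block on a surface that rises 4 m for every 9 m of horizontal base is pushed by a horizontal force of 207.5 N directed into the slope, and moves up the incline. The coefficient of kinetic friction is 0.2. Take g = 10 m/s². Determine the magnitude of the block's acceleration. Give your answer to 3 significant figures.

1.02 m/s²

The horizontal push has components F cos 23.96° = 207.5 × 0.9138 = 189.613 N up the incline and F sin 23.96° = 207.5 × 0.4061 = 84.266 N pressing into the surface.
The normal force is therefore N = mg cos 23.96° + F sin 23.96° = 228.450 + 84.266 = 312.716 N, and kinetic friction down the slope is μN = 0.2 × 312.716 = 62.543 N.
Along the incline: F cos 23.96° − mg sin 23.96° − μN = ma, so 189.613 − 101.525 − 62.543 = 25 a, giving a = 1.0218 m/s².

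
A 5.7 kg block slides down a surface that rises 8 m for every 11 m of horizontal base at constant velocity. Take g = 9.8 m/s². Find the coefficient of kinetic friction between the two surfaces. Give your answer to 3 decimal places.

0.727

At constant velocity the net force along the incline is zero: mg sin 36.03° = μ mg cos 36.03°.
So μ = tan 36.03° = 0.5882 / 0.8087 = 0.7273.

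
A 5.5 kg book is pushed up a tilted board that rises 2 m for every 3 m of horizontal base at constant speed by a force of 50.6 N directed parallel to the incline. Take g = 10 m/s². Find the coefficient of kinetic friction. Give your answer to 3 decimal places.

0.439

At constant speed ΣF = 0 along the incline. The applied 50.6 N acts up the slope; the weight component mg sin 33.69° = 30.509 N and kinetic friction μN both act down the slope.
So 50.6 = 30.509 + μ × 45.763, giving μ = (50.6 − 30.509) / 45.763 = 0.4390.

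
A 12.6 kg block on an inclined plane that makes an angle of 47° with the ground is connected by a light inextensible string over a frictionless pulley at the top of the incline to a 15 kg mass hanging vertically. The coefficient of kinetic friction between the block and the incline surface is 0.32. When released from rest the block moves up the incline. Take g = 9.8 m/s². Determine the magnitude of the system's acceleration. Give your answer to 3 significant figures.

For the block on the incline: the weight component along the slope is m₁g sin 47° = 12.6 × 9.8 × 0.7314 = 90.313 N and the normal force is N = m₁g cos 47° = 84.213 N.
Kinetic friction opposes the block's motion up the incline: f = μN = 0.32 × 84.213 = 26.948 N acting down the slope.
Newton's second law for the block (up-slope positive): T − 90.313 − 26.948 = 12.6 a. For the hanging mass (downward positive): 15 × 9.8 − T = 15 a.
Adding the two equations eliminates T: 29.739 = 27.6 a, so a = 1.0775 m/s².

1.08 m/s²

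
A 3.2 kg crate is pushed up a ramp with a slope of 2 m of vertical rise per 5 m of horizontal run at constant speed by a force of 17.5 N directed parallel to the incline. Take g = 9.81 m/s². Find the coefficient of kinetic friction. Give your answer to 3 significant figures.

At constant speed ΣF = 0 along the incline. The applied 17.5 N acts up the slope; the weight component mg sin 21.80° = 11.659 N and kinetic friction μN both act down the slope.
So 17.5 = 11.659 + μ × 29.147, giving μ = (17.5 − 11.659) / 29.147 = 0.2004.

0.200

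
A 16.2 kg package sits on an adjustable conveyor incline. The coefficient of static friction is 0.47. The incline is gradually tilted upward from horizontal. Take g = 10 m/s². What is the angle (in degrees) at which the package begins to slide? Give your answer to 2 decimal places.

At the threshold of sliding, static friction is at its maximum μ_s N and exactly balances the weight component along the incline: mg sin θ = μ_s mg cos θ.
Hence tan θ = μ_s = 0.47, so θ = arctan(0.47) = 25.1735°.

25.17°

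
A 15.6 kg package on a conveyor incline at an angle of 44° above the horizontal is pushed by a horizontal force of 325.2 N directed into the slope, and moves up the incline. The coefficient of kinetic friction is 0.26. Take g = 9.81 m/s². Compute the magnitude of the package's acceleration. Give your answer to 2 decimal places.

2.58 m/s²

The horizontal push has components F cos 44° = 325.2 × 0.7193 = 233.916 N up the incline and F sin 44° = 325.2 × 0.6947 = 225.916 N pressing into the surface.
The normal force is therefore N = mg cos 44° + F sin 44° = 110.079 + 225.916 = 335.995 N, and kinetic friction down the slope is μN = 0.26 × 335.995 = 87.359 N.
Along the incline: F cos 44° − mg sin 44° − μN = ma, so 233.916 − 106.314 − 87.359 = 15.6 a, giving a = 2.5797 m/s².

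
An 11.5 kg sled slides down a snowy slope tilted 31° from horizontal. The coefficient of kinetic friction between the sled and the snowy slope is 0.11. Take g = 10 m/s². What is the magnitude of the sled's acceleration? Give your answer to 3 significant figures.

4.21 m/s²

Resolving the weight along the incline: the component pulling the sled down the slope is mg sin 31° = 11.5 × 10 × 0.5150 = 59.225 N, and the normal force is N = mg cos 31° = 11.5 × 10 × 0.8572 = 98.578 N.
Kinetic friction acts up the slope with magnitude f = μN = 0.11 × 98.578 = 10.844 N.
Net force along the incline is 59.225 − 10.844 = 48.381 N, so a = 48.381 / 11.5 = 4.2070 m/s².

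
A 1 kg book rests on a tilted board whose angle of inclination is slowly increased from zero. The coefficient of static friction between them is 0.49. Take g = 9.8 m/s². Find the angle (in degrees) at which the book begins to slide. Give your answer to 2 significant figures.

26°

At the threshold of sliding, static friction is at its maximum μ_s N and exactly balances the weight component along the incline: mg sin θ = μ_s mg cos θ.
Hence tan θ = μ_s = 0.49, so θ = arctan(0.49) = 26.1049°.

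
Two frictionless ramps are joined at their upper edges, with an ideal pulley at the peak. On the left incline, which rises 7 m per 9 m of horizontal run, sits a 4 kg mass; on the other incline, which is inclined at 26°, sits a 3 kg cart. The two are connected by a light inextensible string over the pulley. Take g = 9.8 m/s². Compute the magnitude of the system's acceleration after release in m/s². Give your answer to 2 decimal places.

1.60 m/s²

Resolve each weight along its own incline: the 4 kg mass has component 4 × 9.8 × sin 37.87° = 24.066 N down its slope, and the 3 kg mass has 3 × 9.8 × sin 26° = 12.888 N down its slope.
The 4 kg side's 24.066 N exceeds the other side's 12.888 N, so that mass slides down and the 3 kg mass slides up. Taking that direction as positive, Newton's second law for the whole system gives 24.066 − 12.888 = (4 + 3) a, so a = 11.178 / 7 = 1.5969 m/s².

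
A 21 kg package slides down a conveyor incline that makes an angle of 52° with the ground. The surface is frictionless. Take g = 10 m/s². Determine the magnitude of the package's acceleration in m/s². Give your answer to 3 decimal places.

Resolving the weight along the incline: the component pulling the package down the slope is mg sin 52° = 21 × 10 × 0.7880 = 165.480 N, and the normal force is N = mg cos 52° = 21 × 10 × 0.6157 = 129.297 N.
With no friction the net force along the incline is 165.480 N, so a = g sin 52° = 165.480 / 21 = 7.8800 m/s².

7.880 m/s²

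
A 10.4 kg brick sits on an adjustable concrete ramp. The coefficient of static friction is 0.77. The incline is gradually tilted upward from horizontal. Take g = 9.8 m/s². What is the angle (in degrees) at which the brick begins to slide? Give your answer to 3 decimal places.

37.596°

At the threshold of sliding, static friction is at its maximum μ_s N and exactly balances the weight component along the incline: mg sin θ = μ_s mg cos θ.
Hence tan θ = μ_s = 0.77, so θ = arctan(0.77) = 37.5963°.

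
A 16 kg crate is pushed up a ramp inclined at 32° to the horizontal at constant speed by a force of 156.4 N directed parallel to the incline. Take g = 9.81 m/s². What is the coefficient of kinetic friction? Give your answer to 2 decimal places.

0.55

At constant speed ΣF = 0 along the incline. The applied 156.4 N acts up the slope; the weight component mg sin 32° = 83.176 N and kinetic friction μN both act down the slope.
So 156.4 = 83.176 + μ × 133.110, giving μ = (156.4 − 83.176) / 133.110 = 0.5501.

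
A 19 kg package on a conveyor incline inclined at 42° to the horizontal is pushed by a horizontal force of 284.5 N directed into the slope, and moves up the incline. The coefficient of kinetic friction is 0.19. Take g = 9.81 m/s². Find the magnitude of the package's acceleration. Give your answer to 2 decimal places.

The horizontal push has components F cos 42° = 284.5 × 0.7431 = 211.412 N up the incline and F sin 42° = 284.5 × 0.6691 = 190.359 N pressing into the surface.
The normal force is therefore N = mg cos 42° + F sin 42° = 138.506 + 190.359 = 328.865 N, and kinetic friction down the slope is μN = 0.19 × 328.865 = 62.484 N.
Along the incline: F cos 42° − mg sin 42° − μN = ma, so 211.412 − 124.714 − 62.484 = 19 a, giving a = 1.2744 m/s².

1.27 m/s²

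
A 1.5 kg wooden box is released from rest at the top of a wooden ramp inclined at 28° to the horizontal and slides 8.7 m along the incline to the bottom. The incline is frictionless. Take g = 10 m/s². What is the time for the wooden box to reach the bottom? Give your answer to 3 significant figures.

1.93 s

The weight component along the incline is mg sin 28° = 7.042 N and the normal force is N = mg cos 28° = 13.244 N.
With no friction, a = g sin 28° = 4.6947 m/s².
Starting from rest, L = ½at², so t = √(2L/a) = √(2 × 8.7 / 4.6947) = 1.9252 s.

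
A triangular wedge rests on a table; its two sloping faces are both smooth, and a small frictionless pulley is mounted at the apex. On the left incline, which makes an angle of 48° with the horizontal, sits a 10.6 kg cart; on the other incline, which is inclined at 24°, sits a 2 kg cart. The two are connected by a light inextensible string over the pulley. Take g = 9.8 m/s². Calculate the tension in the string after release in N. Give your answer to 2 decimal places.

18.96 N

Resolve each weight along its own incline: the 10.6 kg mass has component 10.6 × 9.8 × sin 48° = 77.198 N down its slope, and the 2 kg mass has 2 × 9.8 × sin 24° = 7.972 N down its slope.
The 10.6 kg side's 77.198 N exceeds the other side's 7.972 N, so that mass slides down and the 2 kg mass slides up. Taking that direction as positive, Newton's second law for the whole system gives 77.198 − 7.972 = (10.6 + 2) a, so a = 69.226 / 12.6 = 5.4941 m/s².
For the 2 kg mass (up-slope positive): T − 7.972 = 2 × 5.4941, so T = 18.960 N.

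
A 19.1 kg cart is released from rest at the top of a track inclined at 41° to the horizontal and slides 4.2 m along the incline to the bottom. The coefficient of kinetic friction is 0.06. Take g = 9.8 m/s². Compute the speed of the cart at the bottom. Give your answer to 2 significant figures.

7.1 m/s

The weight component along the incline is mg sin 41° = 122.801 N and the normal force is N = mg cos 41° = 141.267 N.
Friction up the slope is f = μN = 0.06 × 141.267 = 8.476 N, so the net downslope force is 122.801 − 8.476 = 114.325 N and a = 114.325 / 19.1 = 5.9856 m/s².
Starting from rest over a distance of 4.2 m, v² = 2aL = 2 × 5.9856 × 4.2 = 50.2790, so v = 7.0908 m/s.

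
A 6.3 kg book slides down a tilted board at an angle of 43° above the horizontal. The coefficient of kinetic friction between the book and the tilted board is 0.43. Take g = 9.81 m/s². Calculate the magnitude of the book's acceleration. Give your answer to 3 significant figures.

Resolving the weight along the incline: the component pulling the book down the slope is mg sin 43° = 6.3 × 9.81 × 0.6820 = 42.150 N, and the normal force is N = mg cos 43° = 6.3 × 9.81 × 0.7314 = 45.203 N.
Kinetic friction acts up the slope with magnitude f = μN = 0.43 × 45.203 = 19.437 N.
Net force along the incline is 42.150 − 19.437 = 22.713 N, so a = 22.713 / 6.3 = 3.6052 m/s².

3.61 m/s²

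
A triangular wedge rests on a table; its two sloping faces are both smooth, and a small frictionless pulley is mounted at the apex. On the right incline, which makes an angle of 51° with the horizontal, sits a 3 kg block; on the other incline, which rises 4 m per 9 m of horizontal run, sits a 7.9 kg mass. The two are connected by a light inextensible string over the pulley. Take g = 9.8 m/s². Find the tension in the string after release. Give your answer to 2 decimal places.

Resolve each weight along its own incline: the 3 kg mass has component 3 × 9.8 × sin 51° = 22.848 N down its slope, and the 7.9 kg mass has 7.9 × 9.8 × sin 23.96° = 31.443 N down its slope.
The 7.9 kg side's 31.443 N exceeds the other side's 22.848 N, so that mass slides down and the 3 kg mass slides up. Taking that direction as positive, Newton's second law for the whole system gives 31.443 − 22.848 = (3 + 7.9) a, so a = 8.595 / 10.9 = 0.7885 m/s².
For the 3 kg mass (up-slope positive): T − 22.848 = 3 × 0.7885, so T = 25.213 N.

25.21 N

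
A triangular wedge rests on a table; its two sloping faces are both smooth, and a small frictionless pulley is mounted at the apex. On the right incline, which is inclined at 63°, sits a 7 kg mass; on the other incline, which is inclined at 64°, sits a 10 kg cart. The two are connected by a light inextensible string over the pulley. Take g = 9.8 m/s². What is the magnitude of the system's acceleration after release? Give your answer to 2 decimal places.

Resolve each weight along its own incline: the 7 kg mass has component 7 × 9.8 × sin 63° = 61.123 N down its slope, and the 10 kg mass has 10 × 9.8 × sin 64° = 88.082 N down its slope.
The 10 kg side's 88.082 N exceeds the other side's 61.123 N, so that mass slides down and the 7 kg mass slides up. Taking that direction as positive, Newton's second law for the whole system gives 88.082 − 61.123 = (7 + 10) a, so a = 26.959 / 17 = 1.5858 m/s².

1.59 m/s²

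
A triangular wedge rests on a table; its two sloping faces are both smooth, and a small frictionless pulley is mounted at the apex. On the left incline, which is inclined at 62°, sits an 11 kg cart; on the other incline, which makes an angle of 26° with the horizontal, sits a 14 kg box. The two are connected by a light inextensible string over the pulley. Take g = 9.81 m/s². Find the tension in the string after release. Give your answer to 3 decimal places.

Resolve each weight along its own incline: the 11 kg mass has component 11 × 9.81 × sin 62° = 95.279 N down its slope, and the 14 kg mass has 14 × 9.81 × sin 26° = 60.206 N down its slope.
The 11 kg side's 95.279 N exceeds the other side's 60.206 N, so that mass slides down and the 14 kg mass slides up. Taking that direction as positive, Newton's second law for the whole system gives 95.279 − 60.206 = (11 + 14) a, so a = 35.073 / 25 = 1.4029 m/s².
For the 14 kg mass (up-slope positive): T − 60.206 = 14 × 1.4029, so T = 79.847 N.

79.847 N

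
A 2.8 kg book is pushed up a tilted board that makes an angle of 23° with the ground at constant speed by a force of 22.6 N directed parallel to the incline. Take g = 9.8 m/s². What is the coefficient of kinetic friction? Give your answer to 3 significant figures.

0.470

At constant speed ΣF = 0 along the incline. The applied 22.6 N acts up the slope; the weight component mg sin 23° = 10.722 N and kinetic friction μN both act down the slope.
So 22.6 = 10.722 + μ × 25.259, giving μ = (22.6 − 10.722) / 25.259 = 0.4702.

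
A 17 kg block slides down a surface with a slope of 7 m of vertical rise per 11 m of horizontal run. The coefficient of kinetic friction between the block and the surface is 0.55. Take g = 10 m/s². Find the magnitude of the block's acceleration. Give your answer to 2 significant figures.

Resolving the weight along the incline: the component pulling the block down the slope is mg sin 32.47° = 17 × 10 × 0.5369 = 91.273 N, and the normal force is N = mg cos 32.47° = 17 × 10 × 0.8437 = 143.429 N.
Kinetic friction acts up the slope with magnitude f = μN = 0.55 × 143.429 = 78.886 N.
Net force along the incline is 91.273 − 78.886 = 12.387 N, so a = 12.387 / 17 = 0.7286 m/s².

0.73 m/s²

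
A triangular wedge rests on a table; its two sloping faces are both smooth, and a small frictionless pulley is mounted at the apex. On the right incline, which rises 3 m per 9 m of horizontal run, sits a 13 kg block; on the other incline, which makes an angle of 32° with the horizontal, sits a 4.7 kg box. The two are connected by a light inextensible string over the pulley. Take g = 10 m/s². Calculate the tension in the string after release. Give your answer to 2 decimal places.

29.21 N

Resolve each weight along its own incline: the 13 kg mass has component 13 × 10 × sin 18.43° = 41.110 N down its slope, and the 4.7 kg mass has 4.7 × 10 × sin 32° = 24.906 N down its slope.
The 13 kg side's 41.110 N exceeds the other side's 24.906 N, so that mass slides down and the 4.7 kg mass slides up. Taking that direction as positive, Newton's second law for the whole system gives 41.110 − 24.906 = (13 + 4.7) a, so a = 16.204 / 17.7 = 0.9155 m/s².
For the 4.7 kg mass (up-slope positive): T − 24.906 = 4.7 × 0.9155, so T = 29.209 N.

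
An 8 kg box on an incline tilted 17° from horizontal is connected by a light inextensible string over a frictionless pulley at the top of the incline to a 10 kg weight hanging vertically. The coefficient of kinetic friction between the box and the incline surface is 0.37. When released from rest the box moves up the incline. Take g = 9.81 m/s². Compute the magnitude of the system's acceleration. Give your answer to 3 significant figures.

For the box on the incline: the weight component along the slope is m₁g sin 17° = 8 × 9.81 × 0.2924 = 22.948 N and the normal force is N = m₁g cos 17° = 75.051 N.
Kinetic friction opposes the box's motion up the incline: f = μN = 0.37 × 75.051 = 27.769 N acting down the slope.
Newton's second law for the box (up-slope positive): T − 22.948 − 27.769 = 8 a. For the hanging weight (downward positive): 10 × 9.81 − T = 10 a.
Adding the two equations eliminates T: 47.383 = 18 a, so a = 2.6324 m/s².

2.63 m/s²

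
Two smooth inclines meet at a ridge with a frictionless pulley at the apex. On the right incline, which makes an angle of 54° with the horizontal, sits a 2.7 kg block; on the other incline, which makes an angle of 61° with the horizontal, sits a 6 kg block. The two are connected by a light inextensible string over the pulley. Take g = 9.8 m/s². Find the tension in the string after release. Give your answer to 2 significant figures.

Resolve each weight along its own incline: the 2.7 kg mass has component 2.7 × 9.8 × sin 54° = 21.407 N down its slope, and the 6 kg mass has 6 × 9.8 × sin 61° = 51.428 N down its slope.
The 6 kg side's 51.428 N exceeds the other side's 21.407 N, so that mass slides down and the 2.7 kg mass slides up. Taking that direction as positive, Newton's second law for the whole system gives 51.428 − 21.407 = (2.7 + 6) a, so a = 30.021 / 8.7 = 3.4507 m/s².
For the 2.7 kg mass (up-slope positive): T − 21.407 = 2.7 × 3.4507, so T = 30.724 N.

31 N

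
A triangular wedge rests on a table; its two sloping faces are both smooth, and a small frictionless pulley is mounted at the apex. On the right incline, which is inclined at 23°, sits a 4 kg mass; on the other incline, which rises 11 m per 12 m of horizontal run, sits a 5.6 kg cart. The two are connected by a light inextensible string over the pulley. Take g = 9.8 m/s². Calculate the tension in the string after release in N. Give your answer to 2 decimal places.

24.39 N

Resolve each weight along its own incline: the 4 kg mass has component 4 × 9.8 × sin 23° = 15.317 N down its slope, and the 5.6 kg mass has 5.6 × 9.8 × sin 42.51° = 37.084 N down its slope.
The 5.6 kg side's 37.084 N exceeds the other side's 15.317 N, so that mass slides down and the 4 kg mass slides up. Taking that direction as positive, Newton's second law for the whole system gives 37.084 − 15.317 = (4 + 5.6) a, so a = 21.767 / 9.6 = 2.2674 m/s².
For the 4 kg mass (up-slope positive): T − 15.317 = 4 × 2.2674, so T = 24.387 N.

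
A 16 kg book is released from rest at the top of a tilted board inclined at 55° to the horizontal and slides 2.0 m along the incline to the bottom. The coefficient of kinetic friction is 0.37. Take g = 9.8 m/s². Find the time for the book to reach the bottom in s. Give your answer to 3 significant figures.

0.820 s

The weight component along the incline is mg sin 55° = 128.443 N and the normal force is N = mg cos 55° = 89.937 N.
Friction up the slope is f = μN = 0.37 × 89.937 = 33.277 N, so the net downslope force is 128.443 − 33.277 = 95.166 N and a = 95.166 / 16 = 5.9479 m/s².
Starting from rest, L = ½at², so t = √(2L/a) = √(2 × 2.0 / 5.9479) = 0.8201 s.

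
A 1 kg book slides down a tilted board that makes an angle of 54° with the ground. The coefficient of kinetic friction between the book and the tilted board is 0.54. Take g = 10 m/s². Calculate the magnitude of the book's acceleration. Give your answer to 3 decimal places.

4.916 m/s²

Resolving the weight along the incline: the component pulling the book down the slope is mg sin 54° = 1 × 10 × 0.8090 = 8.090 N, and the normal force is N = mg cos 54° = 1 × 10 × 0.5878 = 5.878 N.
Kinetic friction acts up the slope with magnitude f = μN = 0.54 × 5.878 = 3.174 N.
Net force along the incline is 8.090 − 3.174 = 4.916 N, so a = 4.916 / 1 = 4.9160 m/s².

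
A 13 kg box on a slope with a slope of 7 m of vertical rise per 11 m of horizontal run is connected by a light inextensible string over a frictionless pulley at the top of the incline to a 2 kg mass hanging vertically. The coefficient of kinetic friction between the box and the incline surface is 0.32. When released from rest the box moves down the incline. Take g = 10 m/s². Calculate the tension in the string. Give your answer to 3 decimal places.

For the box on the incline: the weight component along the slope is m₁g sin 32.47° = 13 × 10 × 0.5369 = 69.797 N and the normal force is N = m₁g cos 32.47° = 109.676 N.
Kinetic friction opposes the box's motion down the incline: f = μN = 0.32 × 109.676 = 35.096 N acting up the slope.
Newton's second law for the box (down-slope positive): 69.797 − 35.096 − T = 13 a. For the hanging mass (upward positive): T − 2 × 10 = 2 a.
Adding the two equations eliminates T: 14.701 = 15 a, so a = 0.9801 m/s².
Then from the hanging mass's equation, T = 2 × (10 + 0.9801) = 21.960 N.

21.960 N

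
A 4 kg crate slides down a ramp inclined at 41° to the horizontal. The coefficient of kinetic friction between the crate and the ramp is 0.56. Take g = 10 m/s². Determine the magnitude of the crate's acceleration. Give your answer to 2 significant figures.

2.3 m/s²

Resolving the weight along the incline: the component pulling the crate down the slope is mg sin 41° = 4 × 10 × 0.6561 = 26.244 N, and the normal force is N = mg cos 41° = 4 × 10 × 0.7547 = 30.188 N.
Kinetic friction acts up the slope with magnitude f = μN = 0.56 × 30.188 = 16.905 N.
Net force along the incline is 26.244 − 16.905 = 9.339 N, so a = 9.339 / 4 = 2.3348 m/s².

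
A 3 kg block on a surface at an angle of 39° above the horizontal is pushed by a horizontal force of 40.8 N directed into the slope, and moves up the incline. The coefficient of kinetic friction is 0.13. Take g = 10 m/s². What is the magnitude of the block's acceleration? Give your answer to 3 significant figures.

The horizontal push has components F cos 39° = 40.8 × 0.7771 = 31.706 N up the incline and F sin 39° = 40.8 × 0.6293 = 25.675 N pressing into the surface.
The normal force is therefore N = mg cos 39° + F sin 39° = 23.313 + 25.675 = 48.988 N, and kinetic friction down the slope is μN = 0.13 × 48.988 = 6.368 N.
Along the incline: F cos 39° − mg sin 39° − μN = ma, so 31.706 − 18.879 − 6.368 = 3 a, giving a = 2.1530 m/s².

2.15 m/s²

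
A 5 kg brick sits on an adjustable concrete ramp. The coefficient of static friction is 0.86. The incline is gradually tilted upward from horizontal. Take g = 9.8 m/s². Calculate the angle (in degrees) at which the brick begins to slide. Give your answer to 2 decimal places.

40.70°

At the threshold of sliding, static friction is at its maximum μ_s N and exactly balances the weight component along the incline: mg sin θ = μ_s mg cos θ.
Hence tan θ = μ_s = 0.86, so θ = arctan(0.86) = 40.6955°.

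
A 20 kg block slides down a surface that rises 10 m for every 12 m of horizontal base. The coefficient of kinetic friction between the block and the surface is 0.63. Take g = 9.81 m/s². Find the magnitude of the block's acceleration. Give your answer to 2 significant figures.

Resolving the weight along the incline: the component pulling the block down the slope is mg sin 39.81° = 20 × 9.81 × 0.6402 = 125.607 N, and the normal force is N = mg cos 39.81° = 20 × 9.81 × 0.7682 = 150.721 N.
Kinetic friction acts up the slope with magnitude f = μN = 0.63 × 150.721 = 94.954 N.
Net force along the incline is 125.607 − 94.954 = 30.653 N, so a = 30.653 / 20 = 1.5326 m/s².

1.5 m/s²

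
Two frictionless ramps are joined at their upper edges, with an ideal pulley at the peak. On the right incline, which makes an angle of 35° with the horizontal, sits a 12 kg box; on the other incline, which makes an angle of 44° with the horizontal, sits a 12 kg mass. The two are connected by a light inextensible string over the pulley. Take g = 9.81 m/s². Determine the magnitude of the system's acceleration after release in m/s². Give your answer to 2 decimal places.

0.59 m/s²

Resolve each weight along its own incline: the 12 kg mass has component 12 × 9.81 × sin 35° = 67.521 N down its slope, and the 12 kg mass has 12 × 9.81 × sin 44° = 81.775 N down its slope.
The 12 kg side's 81.775 N exceeds the other side's 67.521 N, so that mass slides down and the 12 kg mass slides up. Taking that direction as positive, Newton's second law for the whole system gives 81.775 − 67.521 = (12 + 12) a, so a = 14.254 / 24 = 0.5939 m/s².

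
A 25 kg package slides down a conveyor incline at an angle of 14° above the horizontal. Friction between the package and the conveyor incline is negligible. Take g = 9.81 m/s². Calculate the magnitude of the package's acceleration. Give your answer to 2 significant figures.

Resolving the weight along the incline: the component pulling the package down the slope is mg sin 14° = 25 × 9.81 × 0.2419 = 59.326 N, and the normal force is N = mg cos 14° = 25 × 9.81 × 0.9703 = 237.966 N.
With no friction the net force along the incline is 59.326 N, so a = g sin 14° = 59.326 / 25 = 2.3730 m/s².

2.4 m/s²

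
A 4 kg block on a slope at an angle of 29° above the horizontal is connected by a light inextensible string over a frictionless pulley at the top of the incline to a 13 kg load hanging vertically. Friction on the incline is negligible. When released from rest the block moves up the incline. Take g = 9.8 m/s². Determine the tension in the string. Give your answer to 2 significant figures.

45 N

For the block on the incline: the weight component along the slope is m₁g sin 29° = 4 × 9.8 × 0.4848 = 19.004 N and the normal force is N = m₁g cos 29° = 34.285 N.
Newton's second law for the block (up-slope positive): T − 19.004 = 4 a. For the hanging load (downward positive): 13 × 9.8 − T = 13 a.
Adding the two equations eliminates T: 108.396 = 17 a, so a = 6.3762 m/s².
Then from the hanging load's equation, T = 13 × (9.8 − 6.3762) = 44.509 N.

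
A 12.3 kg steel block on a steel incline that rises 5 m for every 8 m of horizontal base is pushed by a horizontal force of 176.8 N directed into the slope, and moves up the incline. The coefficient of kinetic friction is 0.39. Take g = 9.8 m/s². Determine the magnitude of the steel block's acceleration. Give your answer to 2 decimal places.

0.78 m/s²

The horizontal push has components F cos 32.01° = 176.8 × 0.8480 = 149.926 N up the incline and F sin 32.01° = 176.8 × 0.5300 = 93.704 N pressing into the surface.
The normal force is therefore N = mg cos 32.01° + F sin 32.01° = 102.218 + 93.704 = 195.922 N, and kinetic friction down the slope is μN = 0.39 × 195.922 = 76.410 N.
Along the incline: F cos 32.01° − mg sin 32.01° − μN = ma, so 149.926 − 63.886 − 76.410 = 12.3 a, giving a = 0.7829 m/s².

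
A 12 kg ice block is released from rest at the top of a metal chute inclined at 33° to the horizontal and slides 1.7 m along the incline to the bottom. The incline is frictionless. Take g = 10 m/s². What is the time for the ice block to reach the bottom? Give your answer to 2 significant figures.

0.79 s

The weight component along the incline is mg sin 33° = 65.357 N and the normal force is N = mg cos 33° = 100.640 N.
With no friction, a = g sin 33° = 5.4464 m/s².
Starting from rest, L = ½at², so t = √(2L/a) = √(2 × 1.7 / 5.4464) = 0.7901 s.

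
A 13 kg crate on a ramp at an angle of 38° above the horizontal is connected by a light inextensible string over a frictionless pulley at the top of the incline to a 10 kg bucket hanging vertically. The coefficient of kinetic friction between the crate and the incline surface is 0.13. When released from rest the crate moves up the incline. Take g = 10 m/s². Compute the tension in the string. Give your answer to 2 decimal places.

For the crate on the incline: the weight component along the slope is m₁g sin 38° = 13 × 10 × 0.6157 = 80.041 N and the normal force is N = m₁g cos 38° = 102.441 N.
Kinetic friction opposes the crate's motion up the incline: f = μN = 0.13 × 102.441 = 13.317 N acting down the slope.
Newton's second law for the crate (up-slope positive): T − 80.041 − 13.317 = 13 a. For the hanging bucket (downward positive): 10 × 10 − T = 10 a.
Adding the two equations eliminates T: 6.642 = 23 a, so a = 0.2888 m/s².
Then from the hanging bucket's equation, T = 10 × (10 − 0.2888) = 97.112 N.

97.11 N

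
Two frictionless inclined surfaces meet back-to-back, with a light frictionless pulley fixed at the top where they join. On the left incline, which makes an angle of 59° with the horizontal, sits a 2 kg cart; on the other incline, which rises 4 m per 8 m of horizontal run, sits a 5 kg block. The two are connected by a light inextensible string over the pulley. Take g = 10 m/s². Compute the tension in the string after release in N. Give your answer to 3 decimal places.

Resolve each weight along its own incline: the 2 kg mass has component 2 × 10 × sin 59° = 17.143 N down its slope, and the 5 kg mass has 5 × 10 × sin 26.57° = 22.361 N down its slope.
The 5 kg side's 22.361 N exceeds the other side's 17.143 N, so that mass slides down and the 2 kg mass slides up. Taking that direction as positive, Newton's second law for the whole system gives 22.361 − 17.143 = (2 + 5) a, so a = 5.218 / 7 = 0.7454 m/s².
For the 2 kg mass (up-slope positive): T − 17.143 = 2 × 0.7454, so T = 18.634 N.

18.634 N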